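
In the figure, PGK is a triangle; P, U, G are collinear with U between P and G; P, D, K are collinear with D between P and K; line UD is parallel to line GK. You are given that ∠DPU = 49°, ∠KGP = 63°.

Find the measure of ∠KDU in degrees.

1. ∠GPK = 49°  [U on PG, D on PK]
2. ∠GKP = 68°  [△PGK]
3. ∠PDU = 68°  [UD∥GK, corresponding at D]
4. ∠KDU = 112°  [linear pair at D on PK]

∠KDU = 112°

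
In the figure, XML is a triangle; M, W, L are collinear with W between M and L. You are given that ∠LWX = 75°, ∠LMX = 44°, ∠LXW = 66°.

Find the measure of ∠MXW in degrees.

∠MXW = 31°

1. ∠MWX = 105°  [linear pair at W on ML]
2. ∠WMX = 44°  [W on ray ML]
3. ∠MXW = 31°  [△XMW]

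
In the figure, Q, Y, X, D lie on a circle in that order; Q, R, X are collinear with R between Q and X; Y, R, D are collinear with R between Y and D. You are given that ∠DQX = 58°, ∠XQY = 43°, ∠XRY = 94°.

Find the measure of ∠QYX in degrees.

1. ∠DYX = 58°  [same arc XD]
2. ∠QXY = 28°  [△YRX]
3. ∠QYX = 109°  [△QYX]

∠QYX = 109°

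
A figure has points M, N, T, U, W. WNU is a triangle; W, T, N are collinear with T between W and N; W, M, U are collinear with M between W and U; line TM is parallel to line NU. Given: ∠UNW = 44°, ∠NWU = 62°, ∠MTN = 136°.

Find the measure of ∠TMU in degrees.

∠TMU = 106°

1. ∠NUW = 74°  [△WNU]
2. ∠TMW = 74°  [TM∥NU, corresponding at M]
3. ∠TMU = 106°  [linear pair at M on WU]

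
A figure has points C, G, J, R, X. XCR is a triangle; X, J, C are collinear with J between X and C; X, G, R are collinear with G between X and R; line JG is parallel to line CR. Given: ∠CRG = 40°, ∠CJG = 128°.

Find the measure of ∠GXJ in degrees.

1. ∠CRX = 40°  [G on ray RX]
2. ∠GJX = 52°  [linear pair at J on XC]
3. ∠JGX = 40°  [JG∥CR, corresponding at G]
4. ∠GXJ = 88°  [△XJG]

∠GXJ = 88°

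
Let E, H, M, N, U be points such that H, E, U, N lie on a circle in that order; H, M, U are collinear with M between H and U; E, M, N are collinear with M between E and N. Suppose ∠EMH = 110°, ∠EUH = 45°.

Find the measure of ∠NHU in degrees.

1. ∠NMU = 110°  [vertical angles at M]
2. ∠ENH = 45°  [same arc HE]
3. ∠HMN = 70°  [linear pair at M on HU]
4. ∠NHU = 65°  [△HMN]

∠NHU = 65°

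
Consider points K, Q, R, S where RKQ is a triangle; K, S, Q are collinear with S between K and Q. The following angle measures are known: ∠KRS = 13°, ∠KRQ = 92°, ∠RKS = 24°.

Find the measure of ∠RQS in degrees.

∠RQS = 64°

1. ∠QKR = 24°  [S on ray KQ]
2. ∠KQR = 64°  [△RKQ]
3. ∠RQS = 64°  [S on ray QK]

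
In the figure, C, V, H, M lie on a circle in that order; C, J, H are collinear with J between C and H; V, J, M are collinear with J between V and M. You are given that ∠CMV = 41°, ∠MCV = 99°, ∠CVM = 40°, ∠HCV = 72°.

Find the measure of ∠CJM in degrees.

1. ∠CHM = 40°  [same arc CM]
2. ∠HMV = 72°  [same arc VH]
3. ∠HJM = 68°  [△HJM]
4. ∠CJM = 112°  [linear pair at J on CH]

∠CJM = 112°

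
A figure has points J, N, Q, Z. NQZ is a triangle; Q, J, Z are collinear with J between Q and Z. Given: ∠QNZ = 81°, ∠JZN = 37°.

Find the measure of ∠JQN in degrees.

∠JQN = 62°

1. ∠NZQ = 37°  [J on ray ZQ]
2. ∠NQZ = 62°  [△NQZ]
3. ∠JQN = 62°  [J on ray QZ]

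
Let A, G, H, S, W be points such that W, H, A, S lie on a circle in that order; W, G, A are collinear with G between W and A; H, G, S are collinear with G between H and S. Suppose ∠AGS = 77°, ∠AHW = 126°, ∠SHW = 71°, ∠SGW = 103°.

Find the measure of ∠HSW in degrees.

∠HSW = 22°

1. ∠ASW = 54°  [cyclic WHAS, opposite ∠H+∠S]
2. ∠SAW = 71°  [same arc WS]
3. ∠AWS = 55°  [△WAS]
4. ∠HSW = 22°  [△WGS]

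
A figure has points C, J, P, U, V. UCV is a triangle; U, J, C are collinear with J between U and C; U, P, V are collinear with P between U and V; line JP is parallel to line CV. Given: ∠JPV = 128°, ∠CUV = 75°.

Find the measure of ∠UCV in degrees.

∠UCV = 53°

1. ∠JPU = 52°  [linear pair at P on UV]
2. ∠JUP = 75°  [J on UC, P on UV]
3. ∠PJU = 53°  [△UJP]
4. ∠UCV = 53°  [JP∥CV, corresponding at J]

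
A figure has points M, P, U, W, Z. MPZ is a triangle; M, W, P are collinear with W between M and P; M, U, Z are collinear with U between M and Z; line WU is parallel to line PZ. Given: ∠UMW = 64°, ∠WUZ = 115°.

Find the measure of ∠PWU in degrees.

∠PWU = 129°

1. ∠MUW = 65°  [linear pair at U on MZ]
2. ∠MWU = 51°  [△MWU]
3. ∠PWU = 129°  [linear pair at W on MP]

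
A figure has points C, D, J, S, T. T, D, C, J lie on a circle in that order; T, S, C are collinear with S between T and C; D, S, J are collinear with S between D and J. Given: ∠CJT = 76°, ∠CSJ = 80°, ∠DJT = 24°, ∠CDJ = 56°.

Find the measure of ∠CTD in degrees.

1. ∠CDT = 104°  [cyclic TDCJ, opposite ∠D+∠J]
2. ∠DCT = 24°  [same arc TD]
3. ∠CTD = 52°  [△TDC]

∠CTD = 52°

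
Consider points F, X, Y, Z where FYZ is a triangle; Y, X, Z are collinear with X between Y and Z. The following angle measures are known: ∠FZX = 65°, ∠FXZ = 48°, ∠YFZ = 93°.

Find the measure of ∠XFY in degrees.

1. ∠FZY = 65°  [X on ray ZY]
2. ∠FXY = 132°  [linear pair at X on YZ]
3. ∠FYZ = 22°  [△FYZ]
4. ∠FYX = 22°  [X on ray YZ]
5. ∠XFY = 26°  [△FYX]

∠XFY = 26°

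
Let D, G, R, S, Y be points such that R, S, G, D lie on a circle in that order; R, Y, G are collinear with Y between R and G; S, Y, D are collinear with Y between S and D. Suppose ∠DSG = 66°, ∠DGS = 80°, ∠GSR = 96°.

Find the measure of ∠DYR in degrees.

1. ∠DRG = 66°  [same arc GD]
2. ∠GDS = 34°  [△SGD]
3. ∠GDR = 84°  [cyclic RSGD, opposite ∠S+∠D]
4. ∠DGR = 30°  [△RGD]
5. ∠DYG = 116°  [△GYD]
6. ∠DYR = 64°  [linear pair at Y on RG]

∠DYR = 64°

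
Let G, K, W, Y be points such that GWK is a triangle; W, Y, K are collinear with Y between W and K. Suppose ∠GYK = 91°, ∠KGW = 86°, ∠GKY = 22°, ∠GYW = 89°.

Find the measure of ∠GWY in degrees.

1. ∠GKW = 22°  [Y on ray KW]
2. ∠GWK = 72°  [△GWK]
3. ∠GWY = 72°  [Y on ray WK]

∠GWY = 72°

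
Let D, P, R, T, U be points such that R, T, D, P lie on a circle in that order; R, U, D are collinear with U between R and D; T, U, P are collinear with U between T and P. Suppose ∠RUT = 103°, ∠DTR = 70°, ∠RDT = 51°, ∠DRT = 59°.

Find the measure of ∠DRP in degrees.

∠DRP = 52°

1. ∠DUP = 103°  [vertical angles at U]
2. ∠DPR = 110°  [cyclic RTDP, opposite ∠T+∠P]
3. ∠DPT = 59°  [same arc TD]
4. ∠PDR = 18°  [△DUP]
5. ∠DRP = 52°  [△RDP]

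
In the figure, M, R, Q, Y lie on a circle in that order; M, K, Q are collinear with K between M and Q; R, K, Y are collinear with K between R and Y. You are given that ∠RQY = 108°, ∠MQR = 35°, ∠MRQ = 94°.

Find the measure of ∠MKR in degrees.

∠MKR = 56°

1. ∠RMY = 72°  [cyclic MRQY, opposite ∠M+∠Q]
2. ∠MYR = 35°  [same arc MR]
3. ∠QMR = 51°  [△MRQ]
4. ∠MRY = 73°  [△MRY]
5. ∠MKR = 56°  [△MKR]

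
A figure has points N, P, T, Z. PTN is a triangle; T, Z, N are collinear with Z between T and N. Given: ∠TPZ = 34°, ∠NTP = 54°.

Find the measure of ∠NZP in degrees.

1. ∠PTZ = 54°  [Z on ray TN]
2. ∠PZT = 92°  [△PTZ]
3. ∠NZP = 88°  [linear pair at Z on TN]

∠NZP = 88°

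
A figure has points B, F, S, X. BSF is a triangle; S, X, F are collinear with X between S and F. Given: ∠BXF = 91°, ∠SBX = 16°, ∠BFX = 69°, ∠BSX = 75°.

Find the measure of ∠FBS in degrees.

∠FBS = 36°

1. ∠BFS = 69°  [X on ray FS]
2. ∠BSF = 75°  [X on ray SF]
3. ∠FBS = 36°  [△BSF]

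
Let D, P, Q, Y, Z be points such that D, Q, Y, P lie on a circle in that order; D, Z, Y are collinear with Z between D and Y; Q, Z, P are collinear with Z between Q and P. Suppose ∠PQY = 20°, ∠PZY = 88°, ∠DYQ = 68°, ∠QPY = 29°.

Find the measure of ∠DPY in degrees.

∠DPY = 97°

1. ∠PDY = 20°  [same arc YP]
2. ∠DYP = 63°  [△YZP]
3. ∠DPY = 97°  [△DYP]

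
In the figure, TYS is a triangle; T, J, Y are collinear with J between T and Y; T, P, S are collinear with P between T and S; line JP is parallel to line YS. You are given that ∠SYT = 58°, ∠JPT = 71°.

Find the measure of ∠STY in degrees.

1. ∠PJT = 58°  [JP∥YS, corresponding at J]
2. ∠JTP = 51°  [△TJP]
3. ∠STY = 51°  [J on TY, P on TS]

∠STY = 51°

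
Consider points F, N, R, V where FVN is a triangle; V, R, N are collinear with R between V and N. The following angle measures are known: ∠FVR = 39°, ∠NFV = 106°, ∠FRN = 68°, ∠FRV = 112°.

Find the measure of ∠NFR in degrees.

1. ∠FVN = 39°  [R on ray VN]
2. ∠FNV = 35°  [△FVN]
3. ∠FNR = 35°  [R on ray NV]
4. ∠NFR = 77°  [△FRN]

∠NFR = 77°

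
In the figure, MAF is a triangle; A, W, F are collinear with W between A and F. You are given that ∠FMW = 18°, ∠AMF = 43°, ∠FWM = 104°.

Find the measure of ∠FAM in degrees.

∠FAM = 79°

1. ∠MFW = 58°  [△MWF]
2. ∠AFM = 58°  [W on ray FA]
3. ∠FAM = 79°  [△MAF]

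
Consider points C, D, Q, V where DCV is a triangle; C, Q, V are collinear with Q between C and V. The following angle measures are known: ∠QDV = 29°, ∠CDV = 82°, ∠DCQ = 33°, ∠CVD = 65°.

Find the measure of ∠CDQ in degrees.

1. ∠DVQ = 65°  [Q on ray VC]
2. ∠DQV = 86°  [△DQV]
3. ∠CQD = 94°  [linear pair at Q on CV]
4. ∠CDQ = 53°  [△DCQ]

∠CDQ = 53°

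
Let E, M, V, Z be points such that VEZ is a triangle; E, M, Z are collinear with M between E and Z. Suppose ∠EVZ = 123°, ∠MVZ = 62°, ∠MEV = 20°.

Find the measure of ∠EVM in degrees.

∠EVM = 61°

1. ∠VEZ = 20°  [M on ray EZ]
2. ∠EZV = 37°  [△VEZ]
3. ∠MZV = 37°  [M on ray ZE]
4. ∠VMZ = 81°  [△VMZ]
5. ∠EMV = 99°  [linear pair at M on EZ]
6. ∠EVM = 61°  [△VEM]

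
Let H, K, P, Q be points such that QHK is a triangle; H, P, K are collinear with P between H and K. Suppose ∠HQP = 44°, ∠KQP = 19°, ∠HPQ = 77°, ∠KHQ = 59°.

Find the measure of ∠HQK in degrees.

1. ∠KPQ = 103°  [linear pair at P on HK]
2. ∠PKQ = 58°  [△QPK]
3. ∠HKQ = 58°  [P on ray KH]
4. ∠HQK = 63°  [△QHK]

∠HQK = 63°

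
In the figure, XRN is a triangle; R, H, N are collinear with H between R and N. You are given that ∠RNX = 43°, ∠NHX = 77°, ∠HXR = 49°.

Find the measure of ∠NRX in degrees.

1. ∠RHX = 103°  [linear pair at H on RN]
2. ∠HRX = 28°  [△XRH]
3. ∠NRX = 28°  [H on ray RN]

∠NRX = 28°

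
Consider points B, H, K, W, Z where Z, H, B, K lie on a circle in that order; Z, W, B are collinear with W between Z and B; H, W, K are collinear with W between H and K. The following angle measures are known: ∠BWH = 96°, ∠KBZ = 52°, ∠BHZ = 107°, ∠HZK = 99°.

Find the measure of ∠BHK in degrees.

∠BHK = 55°

1. ∠KWZ = 96°  [vertical angles at W]
2. ∠KHZ = 52°  [same arc ZK]
3. ∠HKZ = 29°  [△ZHK]
4. ∠BZK = 55°  [△ZWK]
5. ∠BHK = 55°  [same arc BK]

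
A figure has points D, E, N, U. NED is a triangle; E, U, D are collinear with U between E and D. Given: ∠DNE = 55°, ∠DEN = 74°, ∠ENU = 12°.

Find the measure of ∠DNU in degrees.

∠DNU = 43°

1. ∠EDN = 51°  [△NED]
2. ∠NEU = 74°  [U on ray ED]
3. ∠EUN = 94°  [△NEU]
4. ∠NDU = 51°  [U on ray DE]
5. ∠DUN = 86°  [linear pair at U on ED]
6. ∠DNU = 43°  [△NUD]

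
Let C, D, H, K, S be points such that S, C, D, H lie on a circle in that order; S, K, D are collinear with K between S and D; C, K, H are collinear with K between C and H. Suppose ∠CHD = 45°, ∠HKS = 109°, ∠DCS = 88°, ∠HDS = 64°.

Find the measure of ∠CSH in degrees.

1. ∠CSD = 45°  [same arc CD]
2. ∠CDS = 47°  [△SCD]
3. ∠HCS = 64°  [same arc SH]
4. ∠CHS = 47°  [same arc SC]
5. ∠CSH = 69°  [△SCH]

∠CSH = 69°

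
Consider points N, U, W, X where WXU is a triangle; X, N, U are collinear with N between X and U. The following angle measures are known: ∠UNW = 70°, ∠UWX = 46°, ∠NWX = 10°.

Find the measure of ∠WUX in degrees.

∠WUX = 74°

1. ∠WNX = 110°  [linear pair at N on XU]
2. ∠NXW = 60°  [△WXN]
3. ∠UXW = 60°  [N on ray XU]
4. ∠WUX = 74°  [△WXU]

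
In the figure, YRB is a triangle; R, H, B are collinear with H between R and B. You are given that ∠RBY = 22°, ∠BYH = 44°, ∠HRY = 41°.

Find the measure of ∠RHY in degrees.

∠RHY = 66°

1. ∠HBY = 22°  [H on ray BR]
2. ∠BHY = 114°  [△YHB]
3. ∠RHY = 66°  [linear pair at H on RB]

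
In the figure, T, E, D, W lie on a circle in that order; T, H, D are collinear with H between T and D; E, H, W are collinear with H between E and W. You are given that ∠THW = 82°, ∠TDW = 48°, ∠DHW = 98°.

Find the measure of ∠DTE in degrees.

1. ∠TEW = 48°  [same arc TW]
2. ∠EHT = 98°  [vertical angles at H]
3. ∠DTE = 34°  [△THE]

∠DTE = 34°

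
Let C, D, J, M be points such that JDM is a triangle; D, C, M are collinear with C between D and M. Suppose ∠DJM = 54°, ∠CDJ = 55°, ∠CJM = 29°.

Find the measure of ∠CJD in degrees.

1. ∠JDM = 55°  [C on ray DM]
2. ∠DMJ = 71°  [△JDM]
3. ∠CMJ = 71°  [C on ray MD]
4. ∠JCM = 80°  [△JCM]
5. ∠DCJ = 100°  [linear pair at C on DM]
6. ∠CJD = 25°  [△JDC]

∠CJD = 25°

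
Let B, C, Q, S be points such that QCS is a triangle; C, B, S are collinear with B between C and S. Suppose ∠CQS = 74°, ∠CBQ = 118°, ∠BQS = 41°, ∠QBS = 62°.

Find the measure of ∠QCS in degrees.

∠QCS = 29°

1. ∠BSQ = 77°  [△QBS]
2. ∠CSQ = 77°  [B on ray SC]
3. ∠QCS = 29°  [△QCS]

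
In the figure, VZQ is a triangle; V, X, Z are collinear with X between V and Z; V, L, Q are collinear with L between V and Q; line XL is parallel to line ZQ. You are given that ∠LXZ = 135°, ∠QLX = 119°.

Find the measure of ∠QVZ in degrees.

∠QVZ = 74°

1. ∠LXV = 45°  [linear pair at X on VZ]
2. ∠VLX = 61°  [linear pair at L on VQ]
3. ∠LVX = 74°  [△VXL]
4. ∠QVZ = 74°  [X on VZ, L on VQ]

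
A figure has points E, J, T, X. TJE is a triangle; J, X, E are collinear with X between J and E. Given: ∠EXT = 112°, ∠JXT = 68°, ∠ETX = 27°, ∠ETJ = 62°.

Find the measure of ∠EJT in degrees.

∠EJT = 77°

1. ∠TEX = 41°  [△TXE]
2. ∠JET = 41°  [X on ray EJ]
3. ∠EJT = 77°  [△TJE]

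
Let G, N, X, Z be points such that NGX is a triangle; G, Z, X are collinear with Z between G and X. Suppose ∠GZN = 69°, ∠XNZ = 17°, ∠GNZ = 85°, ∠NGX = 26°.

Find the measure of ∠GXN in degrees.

∠GXN = 52°

1. ∠NZX = 111°  [linear pair at Z on GX]
2. ∠NXZ = 52°  [△NZX]
3. ∠GXN = 52°  [Z on ray XG]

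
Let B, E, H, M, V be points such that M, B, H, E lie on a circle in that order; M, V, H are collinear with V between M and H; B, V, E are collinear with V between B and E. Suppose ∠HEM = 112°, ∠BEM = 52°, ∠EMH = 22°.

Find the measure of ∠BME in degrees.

1. ∠EHM = 46°  [△MHE]
2. ∠EBM = 46°  [same arc ME]
3. ∠BME = 82°  [△MBE]

∠BME = 82°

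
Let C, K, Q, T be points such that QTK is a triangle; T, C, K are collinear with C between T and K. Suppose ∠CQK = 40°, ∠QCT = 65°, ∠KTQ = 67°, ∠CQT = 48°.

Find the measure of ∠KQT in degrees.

∠KQT = 88°

1. ∠KCQ = 115°  [linear pair at C on TK]
2. ∠CKQ = 25°  [△QCK]
3. ∠QKT = 25°  [C on ray KT]
4. ∠KQT = 88°  [△QTK]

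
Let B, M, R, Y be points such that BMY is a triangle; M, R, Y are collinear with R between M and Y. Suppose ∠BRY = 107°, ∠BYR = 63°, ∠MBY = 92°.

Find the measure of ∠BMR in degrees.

∠BMR = 25°

1. ∠BYM = 63°  [R on ray YM]
2. ∠BMY = 25°  [△BMY]
3. ∠BMR = 25°  [R on ray MY]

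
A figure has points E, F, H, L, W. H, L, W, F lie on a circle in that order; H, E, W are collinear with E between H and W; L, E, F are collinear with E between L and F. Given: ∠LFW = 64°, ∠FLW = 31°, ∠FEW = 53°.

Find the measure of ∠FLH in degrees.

1. ∠LHW = 64°  [same arc LW]
2. ∠HEL = 53°  [vertical angles at E]
3. ∠FLH = 63°  [△HEL]

∠FLH = 63°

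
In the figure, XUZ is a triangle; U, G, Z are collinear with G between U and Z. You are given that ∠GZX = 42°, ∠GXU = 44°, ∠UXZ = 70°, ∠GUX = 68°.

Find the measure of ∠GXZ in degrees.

∠GXZ = 26°

1. ∠UGX = 68°  [△XUG]
2. ∠XGZ = 112°  [linear pair at G on UZ]
3. ∠GXZ = 26°  [△XGZ]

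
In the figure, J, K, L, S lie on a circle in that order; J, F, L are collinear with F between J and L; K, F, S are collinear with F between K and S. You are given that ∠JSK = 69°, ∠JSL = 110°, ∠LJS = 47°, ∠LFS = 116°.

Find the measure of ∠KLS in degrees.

1. ∠JLS = 23°  [△JLS]
2. ∠LKS = 47°  [same arc LS]
3. ∠KSL = 41°  [△LFS]
4. ∠KLS = 92°  [△KLS]

∠KLS = 92°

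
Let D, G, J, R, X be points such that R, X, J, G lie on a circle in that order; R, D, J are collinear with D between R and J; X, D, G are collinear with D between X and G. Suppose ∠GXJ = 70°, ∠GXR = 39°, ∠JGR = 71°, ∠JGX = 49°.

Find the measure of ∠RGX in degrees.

∠RGX = 22°

1. ∠GJX = 61°  [△XJG]
2. ∠GRX = 119°  [cyclic RXJG, opposite ∠R+∠J]
3. ∠RGX = 22°  [△RXG]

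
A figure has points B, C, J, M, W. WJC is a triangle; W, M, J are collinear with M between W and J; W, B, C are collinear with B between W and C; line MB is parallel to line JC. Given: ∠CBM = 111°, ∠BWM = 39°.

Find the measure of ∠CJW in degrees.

1. ∠MBW = 69°  [linear pair at B on WC]
2. ∠BMW = 72°  [△WMB]
3. ∠CJW = 72°  [MB∥JC, corresponding at M]

∠CJW = 72°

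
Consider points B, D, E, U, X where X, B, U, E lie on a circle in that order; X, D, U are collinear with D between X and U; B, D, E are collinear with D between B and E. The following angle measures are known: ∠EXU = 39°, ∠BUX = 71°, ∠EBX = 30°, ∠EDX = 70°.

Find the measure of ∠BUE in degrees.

1. ∠BEX = 71°  [△XDE]
2. ∠BXE = 79°  [△XBE]
3. ∠BUE = 101°  [cyclic XBUE, opposite ∠X+∠U]

∠BUE = 101°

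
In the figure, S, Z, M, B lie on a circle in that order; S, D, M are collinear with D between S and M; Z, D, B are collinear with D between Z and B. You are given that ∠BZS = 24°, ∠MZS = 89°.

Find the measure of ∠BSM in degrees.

1. ∠BMS = 24°  [same arc SB]
2. ∠MBS = 91°  [cyclic SZMB, opposite ∠Z+∠B]
3. ∠BSM = 65°  [△SMB]

∠BSM = 65°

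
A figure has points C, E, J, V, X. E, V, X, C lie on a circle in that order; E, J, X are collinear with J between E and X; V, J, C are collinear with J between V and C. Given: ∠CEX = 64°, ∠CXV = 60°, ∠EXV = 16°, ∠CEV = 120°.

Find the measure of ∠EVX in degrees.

1. ∠CVX = 64°  [same arc XC]
2. ∠VCX = 56°  [△VXC]
3. ∠VEX = 56°  [same arc VX]
4. ∠EVX = 108°  [△EVX]

∠EVX = 108°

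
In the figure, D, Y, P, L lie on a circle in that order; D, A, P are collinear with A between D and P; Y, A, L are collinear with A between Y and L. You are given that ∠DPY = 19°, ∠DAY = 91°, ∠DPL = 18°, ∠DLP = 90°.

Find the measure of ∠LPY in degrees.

1. ∠LAP = 91°  [vertical angles at A]
2. ∠PAY = 89°  [linear pair at A on DP]
3. ∠PLY = 71°  [△PAL]
4. ∠LYP = 72°  [△YAP]
5. ∠LPY = 37°  [△YPL]

∠LPY = 37°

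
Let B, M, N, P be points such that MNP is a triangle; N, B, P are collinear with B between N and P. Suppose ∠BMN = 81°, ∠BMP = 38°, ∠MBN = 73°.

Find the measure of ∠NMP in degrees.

∠NMP = 119°

1. ∠BNM = 26°  [△MNB]
2. ∠MBP = 107°  [linear pair at B on NP]
3. ∠MNP = 26°  [B on ray NP]
4. ∠BPM = 35°  [△MBP]
5. ∠MPN = 35°  [B on ray PN]
6. ∠NMP = 119°  [△MNP]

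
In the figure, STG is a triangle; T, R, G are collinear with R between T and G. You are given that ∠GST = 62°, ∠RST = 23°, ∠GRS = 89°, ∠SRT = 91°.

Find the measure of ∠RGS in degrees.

∠RGS = 52°

1. ∠RTS = 66°  [△STR]
2. ∠GTS = 66°  [R on ray TG]
3. ∠SGT = 52°  [△STG]
4. ∠RGS = 52°  [R on ray GT]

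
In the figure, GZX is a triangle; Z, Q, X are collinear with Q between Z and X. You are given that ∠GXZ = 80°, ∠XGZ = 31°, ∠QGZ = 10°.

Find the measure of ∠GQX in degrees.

1. ∠GZX = 69°  [△GZX]
2. ∠GZQ = 69°  [Q on ray ZX]
3. ∠GQZ = 101°  [△GZQ]
4. ∠GQX = 79°  [linear pair at Q on ZX]

∠GQX = 79°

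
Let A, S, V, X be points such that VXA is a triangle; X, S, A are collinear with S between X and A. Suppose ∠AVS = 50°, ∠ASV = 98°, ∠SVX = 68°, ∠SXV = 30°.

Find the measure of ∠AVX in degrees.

1. ∠SAV = 32°  [△VSA]
2. ∠AXV = 30°  [S on ray XA]
3. ∠VAX = 32°  [S on ray AX]
4. ∠AVX = 118°  [△VXA]

∠AVX = 118°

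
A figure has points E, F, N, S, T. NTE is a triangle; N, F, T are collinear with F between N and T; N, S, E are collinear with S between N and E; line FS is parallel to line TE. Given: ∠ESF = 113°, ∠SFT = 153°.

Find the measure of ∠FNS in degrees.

1. ∠FSN = 67°  [linear pair at S on NE]
2. ∠NFS = 27°  [linear pair at F on NT]
3. ∠FNS = 86°  [△NFS]

∠FNS = 86°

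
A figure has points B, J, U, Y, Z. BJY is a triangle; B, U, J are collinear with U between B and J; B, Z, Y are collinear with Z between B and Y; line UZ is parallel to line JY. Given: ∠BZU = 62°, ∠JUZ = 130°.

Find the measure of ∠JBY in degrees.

1. ∠BUZ = 50°  [linear pair at U on BJ]
2. ∠UBZ = 68°  [△BUZ]
3. ∠JBY = 68°  [U on BJ, Z on BY]

∠JBY = 68°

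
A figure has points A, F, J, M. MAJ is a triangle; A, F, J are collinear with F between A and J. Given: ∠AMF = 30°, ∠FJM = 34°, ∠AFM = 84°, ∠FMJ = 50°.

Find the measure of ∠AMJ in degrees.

∠AMJ = 80°

1. ∠FAM = 66°  [△MAF]
2. ∠AJM = 34°  [F on ray JA]
3. ∠JAM = 66°  [F on ray AJ]
4. ∠AMJ = 80°  [△MAJ]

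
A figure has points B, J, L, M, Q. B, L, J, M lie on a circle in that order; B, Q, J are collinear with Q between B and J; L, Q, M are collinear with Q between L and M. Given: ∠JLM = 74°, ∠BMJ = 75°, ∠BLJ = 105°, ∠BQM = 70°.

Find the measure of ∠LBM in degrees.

1. ∠JBM = 74°  [same arc JM]
2. ∠BJM = 31°  [△BJM]
3. ∠BML = 36°  [△BQM]
4. ∠BLM = 31°  [same arc BM]
5. ∠LBM = 113°  [△BLM]

∠LBM = 113°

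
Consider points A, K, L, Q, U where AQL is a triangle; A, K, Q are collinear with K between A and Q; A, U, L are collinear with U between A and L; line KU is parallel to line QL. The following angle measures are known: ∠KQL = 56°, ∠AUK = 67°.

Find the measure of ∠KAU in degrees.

∠KAU = 57°

1. ∠AQL = 56°  [K on ray QA]
2. ∠ALQ = 67°  [KU∥QL, corresponding at U]
3. ∠LAQ = 57°  [△AQL]
4. ∠KAU = 57°  [K on AQ, U on AL]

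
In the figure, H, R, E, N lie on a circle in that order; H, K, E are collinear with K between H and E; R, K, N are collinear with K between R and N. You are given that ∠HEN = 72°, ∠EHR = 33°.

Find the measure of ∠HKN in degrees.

1. ∠ENR = 33°  [same arc RE]
2. ∠EKN = 75°  [△EKN]
3. ∠HKN = 105°  [linear pair at K on HE]

∠HKN = 105°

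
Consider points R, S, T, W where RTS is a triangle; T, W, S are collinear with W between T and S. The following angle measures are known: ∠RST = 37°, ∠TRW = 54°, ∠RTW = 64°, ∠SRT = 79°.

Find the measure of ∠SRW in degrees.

1. ∠RSW = 37°  [W on ray ST]
2. ∠RWT = 62°  [△RTW]
3. ∠RWS = 118°  [linear pair at W on TS]
4. ∠SRW = 25°  [△RWS]

∠SRW = 25°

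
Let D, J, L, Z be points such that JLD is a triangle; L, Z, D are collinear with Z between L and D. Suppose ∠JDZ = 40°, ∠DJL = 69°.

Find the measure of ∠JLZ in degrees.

∠JLZ = 71°

1. ∠JDL = 40°  [Z on ray DL]
2. ∠DLJ = 71°  [△JLD]
3. ∠JLZ = 71°  [Z on ray LD]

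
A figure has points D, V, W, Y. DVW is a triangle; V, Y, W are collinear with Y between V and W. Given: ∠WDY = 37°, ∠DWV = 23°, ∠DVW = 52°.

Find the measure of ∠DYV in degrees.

∠DYV = 60°

1. ∠DWY = 23°  [Y on ray WV]
2. ∠DYW = 120°  [△DYW]
3. ∠DYV = 60°  [linear pair at Y on VW]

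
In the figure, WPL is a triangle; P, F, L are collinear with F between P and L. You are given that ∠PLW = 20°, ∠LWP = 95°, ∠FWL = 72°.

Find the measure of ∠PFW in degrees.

∠PFW = 92°

1. ∠FLW = 20°  [F on ray LP]
2. ∠LFW = 88°  [△WFL]
3. ∠PFW = 92°  [linear pair at F on PL]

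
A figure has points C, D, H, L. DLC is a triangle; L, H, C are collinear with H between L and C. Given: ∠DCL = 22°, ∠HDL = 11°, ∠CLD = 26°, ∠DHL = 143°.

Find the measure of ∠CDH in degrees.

∠CDH = 121°

1. ∠DCH = 22°  [H on ray CL]
2. ∠CHD = 37°  [linear pair at H on LC]
3. ∠CDH = 121°  [△DHC]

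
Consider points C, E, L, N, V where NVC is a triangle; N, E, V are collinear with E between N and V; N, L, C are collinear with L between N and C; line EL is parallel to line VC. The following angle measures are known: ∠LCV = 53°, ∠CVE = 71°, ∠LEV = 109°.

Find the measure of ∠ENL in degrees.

∠ENL = 56°

1. ∠NCV = 53°  [L on ray CN]
2. ∠LEN = 71°  [linear pair at E on NV]
3. ∠ELN = 53°  [EL∥VC, corresponding at L]
4. ∠ENL = 56°  [△NEL]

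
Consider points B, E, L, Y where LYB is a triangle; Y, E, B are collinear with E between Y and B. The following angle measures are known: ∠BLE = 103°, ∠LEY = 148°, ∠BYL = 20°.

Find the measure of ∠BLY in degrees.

∠BLY = 115°

1. ∠BEL = 32°  [linear pair at E on YB]
2. ∠EBL = 45°  [△LEB]
3. ∠LBY = 45°  [E on ray BY]
4. ∠BLY = 115°  [△LYB]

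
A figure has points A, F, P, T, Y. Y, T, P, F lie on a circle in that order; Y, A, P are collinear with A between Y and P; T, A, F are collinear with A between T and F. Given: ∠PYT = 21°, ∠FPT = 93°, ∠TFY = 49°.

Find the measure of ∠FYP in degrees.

1. ∠PFT = 21°  [same arc TP]
2. ∠FTP = 66°  [△TPF]
3. ∠FYP = 66°  [same arc PF]

∠FYP = 66°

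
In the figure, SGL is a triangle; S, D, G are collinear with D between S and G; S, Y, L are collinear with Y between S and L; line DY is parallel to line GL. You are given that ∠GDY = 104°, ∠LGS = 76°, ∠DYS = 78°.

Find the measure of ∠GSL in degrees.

∠GSL = 26°

1. ∠SDY = 76°  [linear pair at D on SG]
2. ∠DSY = 26°  [△SDY]
3. ∠GSL = 26°  [D on SG, Y on SL]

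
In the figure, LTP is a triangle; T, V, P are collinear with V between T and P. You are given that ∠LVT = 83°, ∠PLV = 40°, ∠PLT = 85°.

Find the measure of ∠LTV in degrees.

1. ∠LVP = 97°  [linear pair at V on TP]
2. ∠LPV = 43°  [△LVP]
3. ∠LPT = 43°  [V on ray PT]
4. ∠LTP = 52°  [△LTP]
5. ∠LTV = 52°  [V on ray TP]

∠LTV = 52°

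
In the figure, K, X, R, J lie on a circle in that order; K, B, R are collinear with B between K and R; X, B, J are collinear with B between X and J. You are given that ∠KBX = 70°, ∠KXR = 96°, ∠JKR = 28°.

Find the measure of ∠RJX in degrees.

1. ∠JBR = 70°  [vertical angles at B]
2. ∠KJR = 84°  [cyclic KXRJ, opposite ∠X+∠J]
3. ∠JRK = 68°  [△KRJ]
4. ∠RJX = 42°  [△RBJ]

∠RJX = 42°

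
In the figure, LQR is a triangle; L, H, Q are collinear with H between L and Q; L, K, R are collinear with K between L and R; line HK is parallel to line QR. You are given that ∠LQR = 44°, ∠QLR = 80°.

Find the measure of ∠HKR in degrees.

∠HKR = 124°

1. ∠LRQ = 56°  [△LQR]
2. ∠HKL = 56°  [HK∥QR, corresponding at K]
3. ∠HKR = 124°  [linear pair at K on LR]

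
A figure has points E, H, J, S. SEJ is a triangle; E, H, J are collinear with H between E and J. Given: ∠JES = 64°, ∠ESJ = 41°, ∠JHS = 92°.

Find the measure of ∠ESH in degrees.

1. ∠HES = 64°  [H on ray EJ]
2. ∠EHS = 88°  [linear pair at H on EJ]
3. ∠ESH = 28°  [△SEH]

∠ESH = 28°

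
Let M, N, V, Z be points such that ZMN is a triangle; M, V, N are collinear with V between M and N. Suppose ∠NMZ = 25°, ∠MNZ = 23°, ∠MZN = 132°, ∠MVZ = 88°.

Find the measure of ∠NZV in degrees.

1. ∠VNZ = 23°  [V on ray NM]
2. ∠NVZ = 92°  [linear pair at V on MN]
3. ∠NZV = 65°  [△ZVN]

∠NZV = 65°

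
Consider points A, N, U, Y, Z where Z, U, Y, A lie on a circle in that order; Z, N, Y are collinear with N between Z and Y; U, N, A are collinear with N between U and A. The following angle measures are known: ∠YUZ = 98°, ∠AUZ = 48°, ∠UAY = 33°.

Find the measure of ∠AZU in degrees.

1. ∠YAZ = 82°  [cyclic ZUYA, opposite ∠U+∠A]
2. ∠AYZ = 48°  [same arc ZA]
3. ∠ANY = 99°  [△YNA]
4. ∠AZY = 50°  [△ZYA]
5. ∠ANZ = 81°  [linear pair at N on ZY]
6. ∠UAZ = 49°  [△ZNA]
7. ∠AZU = 83°  [△ZUA]

∠AZU = 83°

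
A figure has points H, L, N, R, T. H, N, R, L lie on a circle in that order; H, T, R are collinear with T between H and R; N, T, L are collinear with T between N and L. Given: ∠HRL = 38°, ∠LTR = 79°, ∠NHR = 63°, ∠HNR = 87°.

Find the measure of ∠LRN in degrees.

1. ∠NLR = 63°  [△RTL]
2. ∠HTN = 79°  [vertical angles at T]
3. ∠HRN = 30°  [△HNR]
4. ∠NTR = 101°  [linear pair at T on HR]
5. ∠LNR = 49°  [△NTR]
6. ∠LRN = 68°  [△NRL]

∠LRN = 68°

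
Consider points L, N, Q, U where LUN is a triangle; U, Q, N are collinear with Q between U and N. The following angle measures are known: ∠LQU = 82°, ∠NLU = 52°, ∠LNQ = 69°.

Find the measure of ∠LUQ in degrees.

1. ∠LNU = 69°  [Q on ray NU]
2. ∠LUN = 59°  [△LUN]
3. ∠LUQ = 59°  [Q on ray UN]

∠LUQ = 59°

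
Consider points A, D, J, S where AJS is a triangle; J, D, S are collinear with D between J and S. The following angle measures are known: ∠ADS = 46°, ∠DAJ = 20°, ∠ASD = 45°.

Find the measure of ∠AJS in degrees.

1. ∠ADJ = 134°  [linear pair at D on JS]
2. ∠AJD = 26°  [△AJD]
3. ∠AJS = 26°  [D on ray JS]

∠AJS = 26°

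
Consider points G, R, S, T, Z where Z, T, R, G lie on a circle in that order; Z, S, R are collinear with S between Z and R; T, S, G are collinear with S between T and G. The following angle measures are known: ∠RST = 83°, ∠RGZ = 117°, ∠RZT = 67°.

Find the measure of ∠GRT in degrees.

1. ∠RTZ = 63°  [cyclic ZTRG, opposite ∠T+∠G]
2. ∠RGT = 67°  [same arc TR]
3. ∠TRZ = 50°  [△ZTR]
4. ∠GTR = 47°  [△TSR]
5. ∠GRT = 66°  [△TRG]

∠GRT = 66°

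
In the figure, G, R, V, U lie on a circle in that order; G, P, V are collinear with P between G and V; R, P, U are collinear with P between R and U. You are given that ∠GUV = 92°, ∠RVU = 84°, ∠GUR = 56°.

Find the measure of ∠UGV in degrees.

1. ∠RGU = 96°  [cyclic GRVU, opposite ∠G+∠V]
2. ∠GRU = 28°  [△GRU]
3. ∠GVU = 28°  [same arc GU]
4. ∠UGV = 60°  [△GVU]

∠UGV = 60°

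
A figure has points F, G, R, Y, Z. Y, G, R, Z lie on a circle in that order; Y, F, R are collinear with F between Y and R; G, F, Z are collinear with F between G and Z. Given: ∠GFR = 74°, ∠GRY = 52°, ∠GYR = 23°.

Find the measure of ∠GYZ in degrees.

1. ∠GFY = 106°  [linear pair at F on YR]
2. ∠GZY = 52°  [same arc YG]
3. ∠YGZ = 51°  [△YFG]
4. ∠GYZ = 77°  [△YGZ]

∠GYZ = 77°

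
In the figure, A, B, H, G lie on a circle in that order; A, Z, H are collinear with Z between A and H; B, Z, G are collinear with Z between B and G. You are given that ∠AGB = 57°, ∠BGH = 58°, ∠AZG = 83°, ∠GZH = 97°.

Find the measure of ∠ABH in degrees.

∠ABH = 65°

1. ∠AHB = 57°  [same arc AB]
2. ∠BAH = 58°  [same arc BH]
3. ∠ABH = 65°  [△ABH]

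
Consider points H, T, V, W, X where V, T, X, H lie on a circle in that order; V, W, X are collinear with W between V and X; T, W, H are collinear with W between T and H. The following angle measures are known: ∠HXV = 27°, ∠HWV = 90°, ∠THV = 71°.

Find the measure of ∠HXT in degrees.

∠HXT = 98°

1. ∠HTV = 27°  [same arc VH]
2. ∠HVT = 82°  [△VTH]
3. ∠HXT = 98°  [cyclic VTXH, opposite ∠V+∠X]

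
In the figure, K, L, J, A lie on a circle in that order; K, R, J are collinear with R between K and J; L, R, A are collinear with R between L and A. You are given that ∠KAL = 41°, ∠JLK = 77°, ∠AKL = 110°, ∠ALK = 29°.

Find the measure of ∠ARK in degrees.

∠ARK = 91°

1. ∠JAK = 103°  [cyclic KLJA, opposite ∠L+∠A]
2. ∠AJK = 29°  [same arc KA]
3. ∠AKJ = 48°  [△KJA]
4. ∠ARK = 91°  [△KRA]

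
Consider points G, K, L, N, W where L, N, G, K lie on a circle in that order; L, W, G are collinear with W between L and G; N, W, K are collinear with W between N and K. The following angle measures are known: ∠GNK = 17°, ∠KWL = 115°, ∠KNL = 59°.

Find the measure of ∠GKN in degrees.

1. ∠GWK = 65°  [linear pair at W on LG]
2. ∠KGL = 59°  [same arc LK]
3. ∠GKN = 56°  [△GWK]

∠GKN = 56°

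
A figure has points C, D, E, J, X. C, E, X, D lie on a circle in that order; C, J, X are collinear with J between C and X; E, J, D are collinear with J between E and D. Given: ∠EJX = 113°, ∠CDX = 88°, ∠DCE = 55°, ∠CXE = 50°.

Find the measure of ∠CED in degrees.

1. ∠CJE = 67°  [linear pair at J on CX]
2. ∠CEX = 92°  [cyclic CEXD, opposite ∠E+∠D]
3. ∠ECX = 38°  [△CEX]
4. ∠CED = 75°  [△CJE]

∠CED = 75°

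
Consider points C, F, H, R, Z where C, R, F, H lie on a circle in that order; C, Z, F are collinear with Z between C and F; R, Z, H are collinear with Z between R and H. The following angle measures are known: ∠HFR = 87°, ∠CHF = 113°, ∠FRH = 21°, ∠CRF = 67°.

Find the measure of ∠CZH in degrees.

1. ∠FHR = 72°  [△RFH]
2. ∠FCH = 21°  [same arc FH]
3. ∠CFH = 46°  [△CFH]
4. ∠FZH = 62°  [△FZH]
5. ∠CZH = 118°  [linear pair at Z on CF]

∠CZH = 118°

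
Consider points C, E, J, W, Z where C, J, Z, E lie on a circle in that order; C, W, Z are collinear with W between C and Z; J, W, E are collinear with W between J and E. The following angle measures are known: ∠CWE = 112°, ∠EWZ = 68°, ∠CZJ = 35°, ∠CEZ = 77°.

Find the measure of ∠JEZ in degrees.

∠JEZ = 42°

1. ∠CJZ = 103°  [cyclic CJZE, opposite ∠J+∠E]
2. ∠JCZ = 42°  [△CJZ]
3. ∠JEZ = 42°  [same arc JZ]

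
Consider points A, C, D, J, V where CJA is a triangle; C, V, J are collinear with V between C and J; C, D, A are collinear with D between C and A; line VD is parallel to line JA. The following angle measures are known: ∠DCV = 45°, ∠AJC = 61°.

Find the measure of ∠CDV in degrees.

∠CDV = 74°

1. ∠ACJ = 45°  [V on CJ, D on CA]
2. ∠CAJ = 74°  [△CJA]
3. ∠CDV = 74°  [VD∥JA, corresponding at D]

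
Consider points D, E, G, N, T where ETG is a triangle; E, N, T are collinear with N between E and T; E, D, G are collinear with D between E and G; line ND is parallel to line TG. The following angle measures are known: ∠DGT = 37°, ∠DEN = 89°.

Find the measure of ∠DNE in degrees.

1. ∠EGT = 37°  [D on ray GE]
2. ∠GET = 89°  [N on ET, D on EG]
3. ∠ETG = 54°  [△ETG]
4. ∠DNE = 54°  [ND∥TG, corresponding at N]

∠DNE = 54°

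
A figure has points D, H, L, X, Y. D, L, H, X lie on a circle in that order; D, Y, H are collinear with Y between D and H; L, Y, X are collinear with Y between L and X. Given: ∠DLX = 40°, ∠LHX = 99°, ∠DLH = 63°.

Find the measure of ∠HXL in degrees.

∠HXL = 58°

1. ∠DHX = 40°  [same arc DX]
2. ∠DXH = 117°  [cyclic DLHX, opposite ∠L+∠X]
3. ∠HDX = 23°  [△DHX]
4. ∠HLX = 23°  [same arc HX]
5. ∠HXL = 58°  [△LHX]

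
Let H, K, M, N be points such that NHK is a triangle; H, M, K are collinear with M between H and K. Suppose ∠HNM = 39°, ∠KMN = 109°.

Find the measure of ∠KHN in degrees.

∠KHN = 70°

1. ∠HMN = 71°  [linear pair at M on HK]
2. ∠MHN = 70°  [△NHM]
3. ∠KHN = 70°  [M on ray HK]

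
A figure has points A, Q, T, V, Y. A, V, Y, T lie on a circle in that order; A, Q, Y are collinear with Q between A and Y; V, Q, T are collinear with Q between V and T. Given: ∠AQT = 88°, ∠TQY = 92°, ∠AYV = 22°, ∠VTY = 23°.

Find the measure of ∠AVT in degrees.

1. ∠AQV = 92°  [vertical angles at Q]
2. ∠VAY = 23°  [same arc VY]
3. ∠AVT = 65°  [△AQV]

∠AVT = 65°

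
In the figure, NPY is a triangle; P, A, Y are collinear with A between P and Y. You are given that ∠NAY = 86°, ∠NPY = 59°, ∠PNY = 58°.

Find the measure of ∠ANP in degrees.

∠ANP = 27°

1. ∠NAP = 94°  [linear pair at A on PY]
2. ∠APN = 59°  [A on ray PY]
3. ∠ANP = 27°  [△NPA]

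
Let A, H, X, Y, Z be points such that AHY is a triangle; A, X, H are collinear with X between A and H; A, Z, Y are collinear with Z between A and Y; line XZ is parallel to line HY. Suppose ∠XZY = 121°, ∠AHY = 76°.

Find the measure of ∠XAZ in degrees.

∠XAZ = 45°

1. ∠AZX = 59°  [linear pair at Z on AY]
2. ∠AXZ = 76°  [XZ∥HY, corresponding at X]
3. ∠XAZ = 45°  [△AXZ]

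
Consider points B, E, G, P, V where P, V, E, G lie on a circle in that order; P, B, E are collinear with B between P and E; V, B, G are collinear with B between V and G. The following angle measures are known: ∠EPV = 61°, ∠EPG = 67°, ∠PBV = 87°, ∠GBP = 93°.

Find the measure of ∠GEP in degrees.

1. ∠EGV = 61°  [same arc VE]
2. ∠EBG = 87°  [vertical angles at B]
3. ∠GEP = 32°  [△EBG]

∠GEP = 32°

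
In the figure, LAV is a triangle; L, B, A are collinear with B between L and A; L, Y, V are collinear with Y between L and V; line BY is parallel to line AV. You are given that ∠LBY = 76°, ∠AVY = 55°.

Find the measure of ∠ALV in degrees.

∠ALV = 49°

1. ∠LAV = 76°  [BY∥AV, corresponding at B]
2. ∠AVL = 55°  [Y on ray VL]
3. ∠ALV = 49°  [△LAV]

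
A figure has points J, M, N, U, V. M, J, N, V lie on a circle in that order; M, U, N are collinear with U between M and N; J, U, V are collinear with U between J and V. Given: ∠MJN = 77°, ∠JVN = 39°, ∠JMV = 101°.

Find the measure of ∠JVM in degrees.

∠JVM = 64°

1. ∠JMN = 39°  [same arc JN]
2. ∠JNM = 64°  [△MJN]
3. ∠JVM = 64°  [same arc MJ]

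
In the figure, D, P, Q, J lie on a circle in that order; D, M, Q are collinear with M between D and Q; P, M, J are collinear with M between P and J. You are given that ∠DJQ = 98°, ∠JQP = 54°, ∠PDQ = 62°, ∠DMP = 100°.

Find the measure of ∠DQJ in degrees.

1. ∠PJQ = 62°  [same arc PQ]
2. ∠JMQ = 100°  [vertical angles at M]
3. ∠DQJ = 18°  [△QMJ]

∠DQJ = 18°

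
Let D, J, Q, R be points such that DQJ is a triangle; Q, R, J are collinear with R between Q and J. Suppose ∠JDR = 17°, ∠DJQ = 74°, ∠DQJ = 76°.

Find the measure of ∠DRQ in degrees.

1. ∠DJR = 74°  [R on ray JQ]
2. ∠DRJ = 89°  [△DRJ]
3. ∠DRQ = 91°  [linear pair at R on QJ]

∠DRQ = 91°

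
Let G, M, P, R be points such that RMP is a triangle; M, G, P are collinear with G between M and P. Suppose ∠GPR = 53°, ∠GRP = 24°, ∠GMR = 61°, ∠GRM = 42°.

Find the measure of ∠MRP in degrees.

∠MRP = 66°

1. ∠MPR = 53°  [G on ray PM]
2. ∠PMR = 61°  [G on ray MP]
3. ∠MRP = 66°  [△RMP]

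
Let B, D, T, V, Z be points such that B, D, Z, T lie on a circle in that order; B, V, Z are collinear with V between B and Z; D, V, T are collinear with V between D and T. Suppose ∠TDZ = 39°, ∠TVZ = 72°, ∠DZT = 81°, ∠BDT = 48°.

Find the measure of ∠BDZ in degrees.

∠BDZ = 87°

1. ∠BVD = 72°  [vertical angles at V]
2. ∠DBT = 99°  [cyclic BDZT, opposite ∠B+∠Z]
3. ∠BTD = 33°  [△BDT]
4. ∠DBZ = 60°  [△BVD]
5. ∠BZD = 33°  [same arc BD]
6. ∠BDZ = 87°  [△BDZ]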